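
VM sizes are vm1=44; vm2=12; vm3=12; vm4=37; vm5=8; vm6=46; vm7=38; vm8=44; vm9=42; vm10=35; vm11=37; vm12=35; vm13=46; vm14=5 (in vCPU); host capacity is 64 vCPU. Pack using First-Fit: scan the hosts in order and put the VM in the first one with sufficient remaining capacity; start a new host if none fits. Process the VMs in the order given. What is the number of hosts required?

10

Put vm1 (44 vCPU) in host 1; 20 vCPU remain.
Put vm2 (12 vCPU) in host 1; 8 vCPU remain.
Put vm3 (12 vCPU) in host 2; 52 vCPU remain.
Put vm4 (37 vCPU) in host 2; 15 vCPU remain.
Put vm5 (8 vCPU) in host 1; 0 vCPU remain.
Put vm6 (46 vCPU) in host 3; 18 vCPU remain.
Put vm7 (38 vCPU) in host 4; 26 vCPU remain.
Put vm8 (44 vCPU) in host 5; 20 vCPU remain.
Put vm9 (42 vCPU) in host 6; 22 vCPU remain.
Put vm10 (35 vCPU) in host 7; 29 vCPU remain.
Put vm11 (37 vCPU) in host 8; 27 vCPU remain.
Put vm12 (35 vCPU) in host 9; 29 vCPU remain.
Put vm13 (46 vCPU) in host 10; 18 vCPU remain.
Put vm14 (5 vCPU) in host 2; 10 vCPU remain.
Final hosts: [44,12,8] [12,37,5] [46] [38] [44] [42] [35] [37] [35] [46].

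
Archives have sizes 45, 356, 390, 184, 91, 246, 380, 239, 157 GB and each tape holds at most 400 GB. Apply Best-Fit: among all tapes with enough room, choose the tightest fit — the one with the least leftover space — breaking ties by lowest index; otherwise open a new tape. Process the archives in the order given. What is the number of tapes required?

6

tape 1: place 45 GB, 355 GB left
tape 2: place 356 GB, 44 GB left
tape 3: place 390 GB, 10 GB left
tape 1: place 184 GB, 171 GB left
tape 1: place 91 GB, 80 GB left
tape 4: place 246 GB, 154 GB left
tape 5: place 380 GB, 20 GB left
tape 6: place 239 GB, 161 GB left
tape 6: place 157 GB, 4 GB left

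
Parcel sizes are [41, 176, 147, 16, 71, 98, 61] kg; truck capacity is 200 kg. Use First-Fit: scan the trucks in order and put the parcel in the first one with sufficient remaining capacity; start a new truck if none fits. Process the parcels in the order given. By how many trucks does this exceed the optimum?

0

First-Fit: [41,147] [176,16] [71,98] [61] → 4 trucks.
Total size 610 kg; any packing needs at least ⌈610/200⌉ = 4 trucks.
So 4 is already optimal.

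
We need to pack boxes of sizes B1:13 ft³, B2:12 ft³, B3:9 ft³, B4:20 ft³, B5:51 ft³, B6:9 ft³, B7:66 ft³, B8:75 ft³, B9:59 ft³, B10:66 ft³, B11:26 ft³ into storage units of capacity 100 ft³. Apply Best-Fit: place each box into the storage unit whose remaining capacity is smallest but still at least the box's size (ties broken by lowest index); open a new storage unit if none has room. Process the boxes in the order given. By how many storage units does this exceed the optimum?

1

Best-Fit: [13,12,9,20,9] [51] [66,26] [75] [59] [66] → 6 storage units.
Total size 406 ft³; any packing needs at least ⌈406/100⌉ = 5 storage units.
An optimal packing achieves that bound: [75,20] [66,26] [66,13,12,9] [59,9] [51] → 5 storage units.
Excess: 6 − 5 = 1.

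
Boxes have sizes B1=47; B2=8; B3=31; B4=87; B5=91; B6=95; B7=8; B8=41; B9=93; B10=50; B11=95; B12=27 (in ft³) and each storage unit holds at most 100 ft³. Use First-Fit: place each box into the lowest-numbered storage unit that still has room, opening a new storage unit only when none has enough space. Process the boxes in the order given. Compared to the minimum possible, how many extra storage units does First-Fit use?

1

First-Fit: [47,8,31,8] [87] [91] [95] [41,50] [93] [95] [27] → 8 storage units.
Total size 673 ft³; any packing needs at least ⌈673/100⌉ = 7 storage units.
An optimal packing achieves that bound: [95] [95] [93] [91,8] [87,8] [50,47] [41,31,27] → 7 storage units.
Excess: 8 − 7 = 1.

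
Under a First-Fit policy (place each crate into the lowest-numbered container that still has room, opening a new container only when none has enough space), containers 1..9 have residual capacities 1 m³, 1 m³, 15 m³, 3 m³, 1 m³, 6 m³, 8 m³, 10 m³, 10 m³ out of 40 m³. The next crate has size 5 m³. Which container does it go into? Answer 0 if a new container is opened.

3

Containers with room: container 3 (15 m³), container 6 (6 m³), container 7 (8 m³), container 8 (10 m³), container 9 (10 m³).
The first with room is container 3.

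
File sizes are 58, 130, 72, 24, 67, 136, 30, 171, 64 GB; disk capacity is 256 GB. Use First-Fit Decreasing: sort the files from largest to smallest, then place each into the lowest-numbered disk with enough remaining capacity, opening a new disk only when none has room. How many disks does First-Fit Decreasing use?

4 disks

Sorted descending: 171, 136, 130, 72, 67, 64, 58, 30, 24.
171 GB → disk 1 (remaining 85 GB)
136 GB → disk 2 (remaining 120 GB)
130 GB → disk 3 (remaining 126 GB)
72 GB → disk 1 (remaining 13 GB)
67 GB → disk 2 (remaining 53 GB)
64 GB → disk 3 (remaining 62 GB)
58 GB → disk 3 (remaining 4 GB)
30 GB → disk 2 (remaining 23 GB)
24 GB → disk 4 (remaining 232 GB)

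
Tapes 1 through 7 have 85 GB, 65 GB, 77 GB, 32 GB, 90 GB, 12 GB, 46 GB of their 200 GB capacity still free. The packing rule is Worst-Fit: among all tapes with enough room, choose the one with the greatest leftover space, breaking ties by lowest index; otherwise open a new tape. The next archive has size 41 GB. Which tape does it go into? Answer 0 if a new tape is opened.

5

Tapes with room: tape 1 (85 GB), tape 2 (65 GB), tape 3 (77 GB), tape 5 (90 GB), tape 7 (46 GB).
Most room is tape 5 with 90 GB free.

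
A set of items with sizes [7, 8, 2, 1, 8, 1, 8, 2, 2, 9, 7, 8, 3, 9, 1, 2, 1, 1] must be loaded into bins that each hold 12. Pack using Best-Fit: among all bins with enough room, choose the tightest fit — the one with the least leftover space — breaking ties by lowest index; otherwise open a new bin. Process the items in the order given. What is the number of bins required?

8 bins

Put 7 in bin 1; 5 remain.
Put 8 in bin 2; 4 remain.
Put 2 in bin 2; 2 remain.
Put 1 in bin 2; 1 remain.
Put 8 in bin 3; 4 remain.
Put 1 in bin 2; 0 remain.
Put 8 in bin 4; 4 remain.
Put 2 in bin 3; 2 remain.
Put 2 in bin 3; 0 remain.
Put 9 in bin 5; 3 remain.
Put 7 in bin 6; 5 remain.
Put 8 in bin 7; 4 remain.
Put 3 in bin 5; 0 remain.
Put 9 in bin 8; 3 remain.
Put 1 in bin 8; 2 remain.
Put 2 in bin 8; 0 remain.
Put 1 in bin 4; 3 remain.
Put 1 in bin 4; 2 remain.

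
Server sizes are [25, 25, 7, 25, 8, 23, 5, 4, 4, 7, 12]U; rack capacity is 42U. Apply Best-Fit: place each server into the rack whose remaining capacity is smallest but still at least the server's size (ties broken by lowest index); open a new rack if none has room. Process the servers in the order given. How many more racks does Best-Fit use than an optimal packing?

0

Best-Fit: [25,7,8] [25,5,4,4] [25,7] [23,12] → 4 racks.
Total size 145U; any packing needs at least ⌈145/42⌉ = 4 racks.
So 4 is already optimal.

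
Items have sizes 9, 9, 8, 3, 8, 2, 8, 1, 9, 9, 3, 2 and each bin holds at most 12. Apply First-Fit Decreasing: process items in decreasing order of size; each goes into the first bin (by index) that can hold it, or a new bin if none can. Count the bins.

Sorted descending: 9, 9, 9, 9, 8, 8, 8, 3, 3, 2, 2, 1.
Put 9 in bin 1; 3 remain.
Put 9 in bin 2; 3 remain.
Put 9 in bin 3; 3 remain.
Put 9 in bin 4; 3 remain.
Put 8 in bin 5; 4 remain.
Put 8 in bin 6; 4 remain.
Put 8 in bin 7; 4 remain.
Put 3 in bin 1; 0 remain.
Put 3 in bin 2; 0 remain.
Put 2 in bin 3; 1 remain.
Put 2 in bin 4; 1 remain.
Put 1 in bin 3; 0 remain.

7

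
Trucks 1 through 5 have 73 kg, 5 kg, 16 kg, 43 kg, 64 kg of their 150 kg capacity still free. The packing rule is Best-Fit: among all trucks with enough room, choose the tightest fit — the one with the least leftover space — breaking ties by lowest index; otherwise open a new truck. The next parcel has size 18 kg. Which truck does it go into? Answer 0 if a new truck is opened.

Trucks with room: truck 1 (73 kg), truck 4 (43 kg), truck 5 (64 kg).
Tightest fit is truck 4 with 43 kg free.

4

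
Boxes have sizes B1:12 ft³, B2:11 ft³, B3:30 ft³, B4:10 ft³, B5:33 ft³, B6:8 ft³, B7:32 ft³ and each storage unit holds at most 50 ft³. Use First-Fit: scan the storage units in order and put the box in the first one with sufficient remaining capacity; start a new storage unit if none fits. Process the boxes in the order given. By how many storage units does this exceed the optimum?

1

First-Fit: [12,11,10,8] [30] [33] [32] → 4 storage units.
Total size 136 ft³; any packing needs at least ⌈136/50⌉ = 3 storage units.
An optimal packing achieves that bound: [33,12] [32,11] [30,10,8] → 3 storage units.
Excess: 4 − 3 = 1.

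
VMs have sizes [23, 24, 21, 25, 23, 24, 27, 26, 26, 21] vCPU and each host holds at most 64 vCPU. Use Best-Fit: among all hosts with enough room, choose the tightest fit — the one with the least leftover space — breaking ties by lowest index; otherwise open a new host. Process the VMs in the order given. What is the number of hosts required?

5 hosts

Put 23 vCPU in host 1; 41 vCPU remain.
Put 24 vCPU in host 1; 17 vCPU remain.
Put 21 vCPU in host 2; 43 vCPU remain.
Put 25 vCPU in host 2; 18 vCPU remain.
Put 23 vCPU in host 3; 41 vCPU remain.
Put 24 vCPU in host 3; 17 vCPU remain.
Put 27 vCPU in host 4; 37 vCPU remain.
Put 26 vCPU in host 4; 11 vCPU remain.
Put 26 vCPU in host 5; 38 vCPU remain.
Put 21 vCPU in host 5; 17 vCPU remain.
Final hosts: [23,24] [21,25] [23,24] [27,26] [26,21].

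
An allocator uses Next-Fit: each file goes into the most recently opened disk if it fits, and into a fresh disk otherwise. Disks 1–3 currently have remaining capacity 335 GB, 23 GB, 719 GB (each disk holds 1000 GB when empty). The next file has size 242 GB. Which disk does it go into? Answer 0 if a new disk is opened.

Next-Fit only looks at disk 3, which has 719 GB free.
242 GB fits there.

3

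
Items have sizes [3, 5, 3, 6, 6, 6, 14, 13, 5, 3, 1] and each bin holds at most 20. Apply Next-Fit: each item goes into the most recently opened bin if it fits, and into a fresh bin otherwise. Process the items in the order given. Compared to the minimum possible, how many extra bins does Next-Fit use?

Next-Fit: [3,5,3,6] [6,6] [14] [13,5] [3,1] → 5 bins.
Total size 65; any packing needs at least ⌈65/20⌉ = 4 bins.
An optimal packing achieves that bound: [14,6] [13,6,1] [6,5,5,3] [3,3] → 4 bins.
Excess: 5 − 4 = 1.

1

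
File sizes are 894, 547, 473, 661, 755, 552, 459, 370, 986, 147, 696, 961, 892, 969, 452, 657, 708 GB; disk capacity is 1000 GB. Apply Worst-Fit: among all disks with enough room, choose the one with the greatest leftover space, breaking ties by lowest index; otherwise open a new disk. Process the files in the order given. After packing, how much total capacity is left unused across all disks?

2821

Put 894 GB in disk 1; 106 GB remain.
Put 547 GB in disk 2; 453 GB remain.
Put 473 GB in disk 3; 527 GB remain.
Put 661 GB in disk 4; 339 GB remain.
Put 755 GB in disk 5; 245 GB remain.
Put 552 GB in disk 6; 448 GB remain.
Put 459 GB in disk 3; 68 GB remain.
Put 370 GB in disk 2; 83 GB remain.
Put 986 GB in disk 7; 14 GB remain.
Put 147 GB in disk 6; 301 GB remain.
Put 696 GB in disk 8; 304 GB remain.
Put 961 GB in disk 9; 39 GB remain.
Put 892 GB in disk 10; 108 GB remain.
Put 969 GB in disk 11; 31 GB remain.
Put 452 GB in disk 12; 548 GB remain.
Put 657 GB in disk 13; 343 GB remain.
Put 708 GB in disk 14; 292 GB remain.
14 disks × 1000 GB = 14000 GB; used 11179 GB; unused 2821 GB.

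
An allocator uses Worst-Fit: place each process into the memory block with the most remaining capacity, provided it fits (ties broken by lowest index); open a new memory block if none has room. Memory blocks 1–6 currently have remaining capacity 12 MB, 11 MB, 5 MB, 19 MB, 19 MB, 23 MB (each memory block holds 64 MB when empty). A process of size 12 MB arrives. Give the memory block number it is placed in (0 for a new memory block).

Memory blocks with room: memory block 1 (12 MB), memory block 4 (19 MB), memory block 5 (19 MB), memory block 6 (23 MB).
Most room is memory block 6 with 23 MB free.

6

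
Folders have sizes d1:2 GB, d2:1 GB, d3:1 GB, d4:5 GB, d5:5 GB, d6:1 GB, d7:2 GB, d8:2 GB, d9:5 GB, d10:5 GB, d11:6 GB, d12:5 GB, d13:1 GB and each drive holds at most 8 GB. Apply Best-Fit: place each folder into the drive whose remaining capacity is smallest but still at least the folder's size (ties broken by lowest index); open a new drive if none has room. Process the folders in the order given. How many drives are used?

7 drives

drive 1: place d1 (2 GB), 6 GB left
drive 1: place d2 (1 GB), 5 GB left
drive 1: place d3 (1 GB), 4 GB left
drive 2: place d4 (5 GB), 3 GB left
drive 3: place d5 (5 GB), 3 GB left
drive 2: place d6 (1 GB), 2 GB left
drive 2: place d7 (2 GB), 0 GB left
drive 3: place d8 (2 GB), 1 GB left
drive 4: place d9 (5 GB), 3 GB left
drive 5: place d10 (5 GB), 3 GB left
drive 6: place d11 (6 GB), 2 GB left
drive 7: place d12 (5 GB), 3 GB left
drive 3: place d13 (1 GB), 0 GB left
Final drives: [2,1,1] [5,1,2] [5,2,1] [5] [5] [6] [5].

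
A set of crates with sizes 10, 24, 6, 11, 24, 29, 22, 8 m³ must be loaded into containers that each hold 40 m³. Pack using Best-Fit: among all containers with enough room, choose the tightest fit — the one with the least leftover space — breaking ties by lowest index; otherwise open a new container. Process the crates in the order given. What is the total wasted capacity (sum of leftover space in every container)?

26

10 m³ → container 1 (remaining 30 m³)
24 m³ → container 1 (remaining 6 m³)
6 m³ → container 1 (remaining 0 m³)
11 m³ → container 2 (remaining 29 m³)
24 m³ → container 2 (remaining 5 m³)
29 m³ → container 3 (remaining 11 m³)
22 m³ → container 4 (remaining 18 m³)
8 m³ → container 3 (remaining 3 m³)
4 containers × 40 m³ = 160 m³; used 134 m³; unused 26 m³.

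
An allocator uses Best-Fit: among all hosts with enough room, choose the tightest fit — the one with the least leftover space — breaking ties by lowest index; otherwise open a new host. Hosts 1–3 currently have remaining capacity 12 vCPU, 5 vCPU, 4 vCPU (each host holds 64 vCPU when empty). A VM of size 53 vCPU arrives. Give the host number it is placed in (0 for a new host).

No host has ≥ 53 vCPU free, so a new host is opened.

0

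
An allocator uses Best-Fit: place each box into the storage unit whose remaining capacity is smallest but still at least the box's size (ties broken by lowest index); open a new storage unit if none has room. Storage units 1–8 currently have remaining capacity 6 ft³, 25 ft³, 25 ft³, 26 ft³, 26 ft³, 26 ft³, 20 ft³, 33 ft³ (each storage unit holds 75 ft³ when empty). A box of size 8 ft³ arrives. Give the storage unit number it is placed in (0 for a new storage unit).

Storage units with room: storage unit 2 (25 ft³), storage unit 3 (25 ft³), storage unit 4 (26 ft³), storage unit 5 (26 ft³), storage unit 6 (26 ft³), storage unit 7 (20 ft³), storage unit 8 (33 ft³).
Tightest fit is storage unit 7 with 20 ft³ free.

7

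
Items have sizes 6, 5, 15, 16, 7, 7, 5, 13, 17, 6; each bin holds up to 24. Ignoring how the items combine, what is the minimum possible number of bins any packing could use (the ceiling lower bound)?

5 bins

Total size = 6 + 5 + 15 + 16 + 7 + 7 + 5 + 13 + 17 + 6 = 97.
⌈97 / 24⌉ = 5.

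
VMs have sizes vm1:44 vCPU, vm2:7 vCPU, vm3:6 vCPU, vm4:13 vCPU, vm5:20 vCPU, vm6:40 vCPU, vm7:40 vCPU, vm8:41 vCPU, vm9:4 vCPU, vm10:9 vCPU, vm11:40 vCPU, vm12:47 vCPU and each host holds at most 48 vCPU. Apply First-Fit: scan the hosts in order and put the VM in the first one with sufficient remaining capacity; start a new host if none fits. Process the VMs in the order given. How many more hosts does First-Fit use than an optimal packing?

First-Fit: [44,4] [7,6,13,20] [40] [40] [41] [9] [40] [47] → 8 hosts.
Total size 311 vCPU; any packing needs at least ⌈311/48⌉ = 7 hosts.
An optimal packing achieves that bound: [47] [44,4] [41,7] [40,6] [40] [40] [20,13,9] → 7 hosts.
Excess: 8 − 7 = 1.

1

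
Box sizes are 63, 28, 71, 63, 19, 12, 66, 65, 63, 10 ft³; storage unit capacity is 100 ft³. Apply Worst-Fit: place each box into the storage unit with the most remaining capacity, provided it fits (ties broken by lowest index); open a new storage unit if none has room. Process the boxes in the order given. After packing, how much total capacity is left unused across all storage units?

140

storage unit 1: place 63 ft³, 37 ft³ left
storage unit 1: place 28 ft³, 9 ft³ left
storage unit 2: place 71 ft³, 29 ft³ left
storage unit 3: place 63 ft³, 37 ft³ left
storage unit 3: place 19 ft³, 18 ft³ left
storage unit 2: place 12 ft³, 17 ft³ left
storage unit 4: place 66 ft³, 34 ft³ left
storage unit 5: place 65 ft³, 35 ft³ left
storage unit 6: place 63 ft³, 37 ft³ left
storage unit 6: place 10 ft³, 27 ft³ left
6 storage units × 100 ft³ = 600 ft³; used 460 ft³; unused 140 ft³.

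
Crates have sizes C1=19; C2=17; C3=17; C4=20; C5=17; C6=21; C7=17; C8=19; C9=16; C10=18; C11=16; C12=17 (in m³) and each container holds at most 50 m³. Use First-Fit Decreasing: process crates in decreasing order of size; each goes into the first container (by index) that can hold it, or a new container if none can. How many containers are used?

5

Sorted descending: 21, 20, 19, 19, 18, 17, 17, 17, 17, 17, 16, 16.
container 1: place 21 m³, 29 m³ left
container 1: place 20 m³, 9 m³ left
container 2: place 19 m³, 31 m³ left
container 2: place 19 m³, 12 m³ left
container 3: place 18 m³, 32 m³ left
container 3: place 17 m³, 15 m³ left
container 4: place 17 m³, 33 m³ left
container 4: place 17 m³, 16 m³ left
container 5: place 17 m³, 33 m³ left
container 5: place 17 m³, 16 m³ left
container 4: place 16 m³, 0 m³ left
container 5: place 16 m³, 0 m³ left
Final containers: [21,20] [19,19] [18,17] [17,17,16] [17,17,16].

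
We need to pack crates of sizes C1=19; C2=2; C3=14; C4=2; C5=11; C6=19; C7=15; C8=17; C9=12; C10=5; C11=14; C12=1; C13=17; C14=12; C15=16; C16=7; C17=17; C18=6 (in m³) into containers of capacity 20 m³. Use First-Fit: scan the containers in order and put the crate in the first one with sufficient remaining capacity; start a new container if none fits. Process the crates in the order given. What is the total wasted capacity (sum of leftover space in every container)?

34

Put C1 (19 m³) in container 1; 1 m³ remain.
Put C2 (2 m³) in container 2; 18 m³ remain.
Put C3 (14 m³) in container 2; 4 m³ remain.
Put C4 (2 m³) in container 2; 2 m³ remain.
Put C5 (11 m³) in container 3; 9 m³ remain.
Put C6 (19 m³) in container 4; 1 m³ remain.
Put C7 (15 m³) in container 5; 5 m³ remain.
Put C8 (17 m³) in container 6; 3 m³ remain.
Put C9 (12 m³) in container 7; 8 m³ remain.
Put C10 (5 m³) in container 3; 4 m³ remain.
Put C11 (14 m³) in container 8; 6 m³ remain.
Put C12 (1 m³) in container 1; 0 m³ remain.
Put C13 (17 m³) in container 9; 3 m³ remain.
Put C14 (12 m³) in container 10; 8 m³ remain.
Put C15 (16 m³) in container 11; 4 m³ remain.
Put C16 (7 m³) in container 7; 1 m³ remain.
Put C17 (17 m³) in container 12; 3 m³ remain.
Put C18 (6 m³) in container 8; 0 m³ remain.
12 containers × 20 m³ = 240 m³; used 206 m³; unused 34 m³.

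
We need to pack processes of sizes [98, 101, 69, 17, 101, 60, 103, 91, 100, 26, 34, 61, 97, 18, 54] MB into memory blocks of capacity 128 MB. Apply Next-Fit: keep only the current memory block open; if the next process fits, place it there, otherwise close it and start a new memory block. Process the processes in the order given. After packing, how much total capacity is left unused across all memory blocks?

Put 98 MB in memory block 1; 30 MB remain.
Put 101 MB in memory block 2; 27 MB remain.
Put 69 MB in memory block 3; 59 MB remain.
Put 17 MB in memory block 3; 42 MB remain.
Put 101 MB in memory block 4; 27 MB remain.
Put 60 MB in memory block 5; 68 MB remain.
Put 103 MB in memory block 6; 25 MB remain.
Put 91 MB in memory block 7; 37 MB remain.
Put 100 MB in memory block 8; 28 MB remain.
Put 26 MB in memory block 8; 2 MB remain.
Put 34 MB in memory block 9; 94 MB remain.
Put 61 MB in memory block 9; 33 MB remain.
Put 97 MB in memory block 10; 31 MB remain.
Put 18 MB in memory block 10; 13 MB remain.
Put 54 MB in memory block 11; 74 MB remain.
11 memory blocks × 128 MB = 1408 MB; used 1030 MB; unused 378 MB.

378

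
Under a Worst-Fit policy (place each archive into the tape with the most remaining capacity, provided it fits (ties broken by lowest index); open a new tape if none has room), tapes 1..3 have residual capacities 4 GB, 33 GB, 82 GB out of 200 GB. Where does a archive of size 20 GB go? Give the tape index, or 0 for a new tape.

3

Tapes with room: tape 2 (33 GB), tape 3 (82 GB).
Most room is tape 3 with 82 GB free.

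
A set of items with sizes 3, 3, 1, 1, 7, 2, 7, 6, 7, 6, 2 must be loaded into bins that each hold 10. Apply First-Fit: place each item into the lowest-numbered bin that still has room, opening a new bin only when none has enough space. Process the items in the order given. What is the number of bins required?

6

bin 1: place 3, 7 left
bin 1: place 3, 4 left
bin 1: place 1, 3 left
bin 1: place 1, 2 left
bin 2: place 7, 3 left
bin 1: place 2, 0 left
bin 3: place 7, 3 left
bin 4: place 6, 4 left
bin 5: place 7, 3 left
bin 6: place 6, 4 left
bin 2: place 2, 1 left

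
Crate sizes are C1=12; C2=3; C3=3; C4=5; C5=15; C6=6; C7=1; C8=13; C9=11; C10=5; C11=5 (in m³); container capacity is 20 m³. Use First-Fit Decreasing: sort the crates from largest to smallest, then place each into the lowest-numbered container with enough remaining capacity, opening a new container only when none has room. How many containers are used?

Sorted descending: 15, 13, 12, 11, 6, 5, 5, 5, 3, 3, 1.
Put 15 m³ in container 1; 5 m³ remain.
Put 13 m³ in container 2; 7 m³ remain.
Put 12 m³ in container 3; 8 m³ remain.
Put 11 m³ in container 4; 9 m³ remain.
Put 6 m³ in container 2; 1 m³ remain.
Put 5 m³ in container 1; 0 m³ remain.
Put 5 m³ in container 3; 3 m³ remain.
Put 5 m³ in container 4; 4 m³ remain.
Put 3 m³ in container 3; 0 m³ remain.
Put 3 m³ in container 4; 1 m³ remain.
Put 1 m³ in container 2; 0 m³ remain.

4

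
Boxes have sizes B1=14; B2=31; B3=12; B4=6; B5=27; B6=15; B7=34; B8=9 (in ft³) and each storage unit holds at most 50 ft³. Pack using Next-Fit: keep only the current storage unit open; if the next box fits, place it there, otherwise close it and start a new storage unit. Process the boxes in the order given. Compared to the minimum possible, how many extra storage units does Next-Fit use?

1

Next-Fit: [14,31] [12,6,27] [15,34] [9] → 4 storage units.
Total size 148 ft³; any packing needs at least ⌈148/50⌉ = 3 storage units.
An optimal packing achieves that bound: [34,15] [31,12,6] [27,14,9] → 3 storage units.
Excess: 4 − 3 = 1.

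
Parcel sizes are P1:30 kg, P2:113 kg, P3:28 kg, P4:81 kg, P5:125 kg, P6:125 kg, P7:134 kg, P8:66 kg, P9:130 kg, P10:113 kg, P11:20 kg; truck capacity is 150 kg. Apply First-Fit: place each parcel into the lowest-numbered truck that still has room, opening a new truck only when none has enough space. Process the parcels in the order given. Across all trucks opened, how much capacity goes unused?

235

truck 1: place P1 (30 kg), 120 kg left
truck 1: place P2 (113 kg), 7 kg left
truck 2: place P3 (28 kg), 122 kg left
truck 2: place P4 (81 kg), 41 kg left
truck 3: place P5 (125 kg), 25 kg left
truck 4: place P6 (125 kg), 25 kg left
truck 5: place P7 (134 kg), 16 kg left
truck 6: place P8 (66 kg), 84 kg left
truck 7: place P9 (130 kg), 20 kg left
truck 8: place P10 (113 kg), 37 kg left
truck 2: place P11 (20 kg), 21 kg left
8 trucks × 150 kg = 1200 kg; used 965 kg; unused 235 kg.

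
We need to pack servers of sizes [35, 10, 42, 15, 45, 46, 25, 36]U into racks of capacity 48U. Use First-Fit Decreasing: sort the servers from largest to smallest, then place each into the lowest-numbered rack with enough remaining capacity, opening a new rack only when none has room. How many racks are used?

Sorted descending: 46, 45, 42, 36, 35, 25, 15, 10.
rack 1: place 46U, 2U left
rack 2: place 45U, 3U left
rack 3: place 42U, 6U left
rack 4: place 36U, 12U left
rack 5: place 35U, 13U left
rack 6: place 25U, 23U left
rack 6: place 15U, 8U left
rack 4: place 10U, 2U left

6 racks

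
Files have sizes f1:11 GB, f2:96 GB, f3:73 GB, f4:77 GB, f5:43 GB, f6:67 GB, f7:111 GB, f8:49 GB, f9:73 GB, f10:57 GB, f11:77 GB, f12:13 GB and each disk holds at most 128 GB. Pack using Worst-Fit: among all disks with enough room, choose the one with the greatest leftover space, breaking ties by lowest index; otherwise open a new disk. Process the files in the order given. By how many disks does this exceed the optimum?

1

Worst-Fit: [11,96] [73,43] [77] [67,49] [111] [73] [57,13] [77] → 8 disks.
7 files exceed 64 GB (half the capacity), and no two of those can share a disk, so at least 7 disks are needed.
An optimal packing achieves that bound: [111,13] [96,11] [77,49] [77,43] [73] [73] [67,57] → 7 disks.
Excess: 8 − 7 = 1.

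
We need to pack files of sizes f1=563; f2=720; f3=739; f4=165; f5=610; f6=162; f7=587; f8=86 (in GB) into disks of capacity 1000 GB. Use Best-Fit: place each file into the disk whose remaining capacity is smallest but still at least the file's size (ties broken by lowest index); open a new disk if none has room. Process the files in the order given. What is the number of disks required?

5 disks

disk 1: place f1 (563 GB), 437 GB left
disk 2: place f2 (720 GB), 280 GB left
disk 3: place f3 (739 GB), 261 GB left
disk 3: place f4 (165 GB), 96 GB left
disk 4: place f5 (610 GB), 390 GB left
disk 2: place f6 (162 GB), 118 GB left
disk 5: place f7 (587 GB), 413 GB left
disk 3: place f8 (86 GB), 10 GB left
Final disks: [563] [720,162] [739,165,86] [610] [587].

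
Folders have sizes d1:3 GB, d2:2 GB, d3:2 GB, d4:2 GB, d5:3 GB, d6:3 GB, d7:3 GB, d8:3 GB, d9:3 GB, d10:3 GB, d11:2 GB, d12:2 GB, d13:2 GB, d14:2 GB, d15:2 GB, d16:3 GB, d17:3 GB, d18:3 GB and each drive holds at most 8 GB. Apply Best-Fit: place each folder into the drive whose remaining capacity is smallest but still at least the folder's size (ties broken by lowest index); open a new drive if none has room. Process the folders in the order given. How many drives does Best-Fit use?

drive 1: place d1 (3 GB), 5 GB left
drive 1: place d2 (2 GB), 3 GB left
drive 1: place d3 (2 GB), 1 GB left
drive 2: place d4 (2 GB), 6 GB left
drive 2: place d5 (3 GB), 3 GB left
drive 2: place d6 (3 GB), 0 GB left
drive 3: place d7 (3 GB), 5 GB left
drive 3: place d8 (3 GB), 2 GB left
drive 4: place d9 (3 GB), 5 GB left
drive 4: place d10 (3 GB), 2 GB left
drive 3: place d11 (2 GB), 0 GB left
drive 4: place d12 (2 GB), 0 GB left
drive 5: place d13 (2 GB), 6 GB left
drive 5: place d14 (2 GB), 4 GB left
drive 5: place d15 (2 GB), 2 GB left
drive 6: place d16 (3 GB), 5 GB left
drive 6: place d17 (3 GB), 2 GB left
drive 7: place d18 (3 GB), 5 GB left

7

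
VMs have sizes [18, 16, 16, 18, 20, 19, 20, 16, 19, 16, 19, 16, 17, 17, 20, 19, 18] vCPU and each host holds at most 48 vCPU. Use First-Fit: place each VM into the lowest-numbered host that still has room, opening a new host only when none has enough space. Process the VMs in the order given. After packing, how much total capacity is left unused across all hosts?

128

Put 18 vCPU in host 1; 30 vCPU remain.
Put 16 vCPU in host 1; 14 vCPU remain.
Put 16 vCPU in host 2; 32 vCPU remain.
Put 18 vCPU in host 2; 14 vCPU remain.
Put 20 vCPU in host 3; 28 vCPU remain.
Put 19 vCPU in host 3; 9 vCPU remain.
Put 20 vCPU in host 4; 28 vCPU remain.
Put 16 vCPU in host 4; 12 vCPU remain.
Put 19 vCPU in host 5; 29 vCPU remain.
Put 16 vCPU in host 5; 13 vCPU remain.
Put 19 vCPU in host 6; 29 vCPU remain.
Put 16 vCPU in host 6; 13 vCPU remain.
Put 17 vCPU in host 7; 31 vCPU remain.
Put 17 vCPU in host 7; 14 vCPU remain.
Put 20 vCPU in host 8; 28 vCPU remain.
Put 19 vCPU in host 8; 9 vCPU remain.
Put 18 vCPU in host 9; 30 vCPU remain.
9 hosts × 48 vCPU = 432 vCPU; used 304 vCPU; unused 128 vCPU.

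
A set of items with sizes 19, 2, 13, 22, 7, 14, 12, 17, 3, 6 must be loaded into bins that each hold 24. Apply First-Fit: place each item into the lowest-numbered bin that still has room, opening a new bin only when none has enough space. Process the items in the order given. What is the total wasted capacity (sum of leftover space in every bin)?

29

bin 1: place 19, 5 left
bin 1: place 2, 3 left
bin 2: place 13, 11 left
bin 3: place 22, 2 left
bin 2: place 7, 4 left
bin 4: place 14, 10 left
bin 5: place 12, 12 left
bin 6: place 17, 7 left
bin 1: place 3, 0 left
bin 4: place 6, 4 left
6 bins × 24 = 144; used 115; unused 29.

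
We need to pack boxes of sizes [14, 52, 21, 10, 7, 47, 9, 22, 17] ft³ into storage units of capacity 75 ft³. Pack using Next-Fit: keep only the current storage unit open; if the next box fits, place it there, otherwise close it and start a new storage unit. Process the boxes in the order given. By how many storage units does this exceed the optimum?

1

Next-Fit: [14,52] [21,10,7] [47,9] [22,17] → 4 storage units.
Total size 199 ft³; any packing needs at least ⌈199/75⌉ = 3 storage units.
An optimal packing achieves that bound: [52,22] [47,21,7] [17,14,10,9] → 3 storage units.
Excess: 4 − 3 = 1.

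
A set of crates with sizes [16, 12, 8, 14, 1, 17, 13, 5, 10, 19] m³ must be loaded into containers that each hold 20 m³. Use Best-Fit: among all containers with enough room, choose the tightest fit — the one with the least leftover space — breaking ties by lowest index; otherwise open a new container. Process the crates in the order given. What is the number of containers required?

7

container 1: place 16 m³, 4 m³ left
container 2: place 12 m³, 8 m³ left
container 2: place 8 m³, 0 m³ left
container 3: place 14 m³, 6 m³ left
container 1: place 1 m³, 3 m³ left
container 4: place 17 m³, 3 m³ left
container 5: place 13 m³, 7 m³ left
container 3: place 5 m³, 1 m³ left
container 6: place 10 m³, 10 m³ left
container 7: place 19 m³, 1 m³ left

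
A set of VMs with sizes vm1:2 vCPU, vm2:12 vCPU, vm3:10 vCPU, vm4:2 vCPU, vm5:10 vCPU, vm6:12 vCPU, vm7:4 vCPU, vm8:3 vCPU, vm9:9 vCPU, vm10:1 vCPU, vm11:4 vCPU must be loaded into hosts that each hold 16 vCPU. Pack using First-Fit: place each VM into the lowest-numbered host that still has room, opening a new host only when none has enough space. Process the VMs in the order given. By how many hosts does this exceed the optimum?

0

First-Fit: [2,12,2] [10,4,1] [10,3] [12,4] [9] → 5 hosts.
Total size 69 vCPU; any packing needs at least ⌈69/16⌉ = 5 hosts.
So 5 is already optimal.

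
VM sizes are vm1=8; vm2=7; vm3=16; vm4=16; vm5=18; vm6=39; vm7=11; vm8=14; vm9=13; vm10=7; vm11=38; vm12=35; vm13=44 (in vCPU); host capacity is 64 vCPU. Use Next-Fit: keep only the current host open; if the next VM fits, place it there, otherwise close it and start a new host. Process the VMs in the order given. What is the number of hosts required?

6 hosts

host 1: place vm1 (8 vCPU), 56 vCPU left
host 1: place vm2 (7 vCPU), 49 vCPU left
host 1: place vm3 (16 vCPU), 33 vCPU left
host 1: place vm4 (16 vCPU), 17 vCPU left
host 2: place vm5 (18 vCPU), 46 vCPU left
host 2: place vm6 (39 vCPU), 7 vCPU left
host 3: place vm7 (11 vCPU), 53 vCPU left
host 3: place vm8 (14 vCPU), 39 vCPU left
host 3: place vm9 (13 vCPU), 26 vCPU left
host 3: place vm10 (7 vCPU), 19 vCPU left
host 4: place vm11 (38 vCPU), 26 vCPU left
host 5: place vm12 (35 vCPU), 29 vCPU left
host 6: place vm13 (44 vCPU), 20 vCPU left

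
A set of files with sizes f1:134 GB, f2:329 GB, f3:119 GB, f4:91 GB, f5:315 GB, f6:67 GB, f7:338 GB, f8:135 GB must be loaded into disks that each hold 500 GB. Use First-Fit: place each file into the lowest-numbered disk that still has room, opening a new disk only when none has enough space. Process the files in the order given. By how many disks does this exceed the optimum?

First-Fit: [134,329] [119,91,67,135] [315] [338] → 4 disks.
Total size 1528 GB; any packing needs at least ⌈1528/500⌉ = 4 disks.
So 4 is already optimal.

0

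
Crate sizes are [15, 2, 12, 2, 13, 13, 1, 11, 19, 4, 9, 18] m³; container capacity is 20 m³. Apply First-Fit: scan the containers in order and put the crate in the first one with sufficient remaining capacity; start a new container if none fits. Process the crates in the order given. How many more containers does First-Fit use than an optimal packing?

0

First-Fit: [15,2,2,1] [12,4] [13] [13] [11,9] [19] [18] → 7 containers.
7 crates exceed 10 m³ (half the capacity), and no two of those can share a container, so at least 7 containers are needed.
So 7 is already optimal.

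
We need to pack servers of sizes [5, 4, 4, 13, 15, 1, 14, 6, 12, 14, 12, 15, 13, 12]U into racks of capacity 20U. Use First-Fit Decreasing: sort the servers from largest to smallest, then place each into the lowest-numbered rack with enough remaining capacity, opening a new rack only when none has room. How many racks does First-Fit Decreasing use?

9 racks

Sorted descending: 15, 15, 14, 14, 13, 13, 12, 12, 12, 6, 5, 4, 4, 1.
Put 15U in rack 1; 5U remain.
Put 15U in rack 2; 5U remain.
Put 14U in rack 3; 6U remain.
Put 14U in rack 4; 6U remain.
Put 13U in rack 5; 7U remain.
Put 13U in rack 6; 7U remain.
Put 12U in rack 7; 8U remain.
Put 12U in rack 8; 8U remain.
Put 12U in rack 9; 8U remain.
Put 6U in rack 3; 0U remain.
Put 5U in rack 1; 0U remain.
Put 4U in rack 2; 1U remain.
Put 4U in rack 4; 2U remain.
Put 1U in rack 2; 0U remain.
Final racks: [15,5] [15,4,1] [14,6] [14,4] [13] [13] [12] [12] [12].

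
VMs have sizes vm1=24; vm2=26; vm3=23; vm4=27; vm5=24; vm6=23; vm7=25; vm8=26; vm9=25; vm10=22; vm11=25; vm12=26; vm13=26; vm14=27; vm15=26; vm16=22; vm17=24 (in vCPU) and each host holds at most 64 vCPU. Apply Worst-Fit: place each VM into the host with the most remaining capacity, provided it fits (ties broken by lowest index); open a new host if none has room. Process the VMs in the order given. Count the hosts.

vm1 (24 vCPU) → host 1 (remaining 40 vCPU)
vm2 (26 vCPU) → host 1 (remaining 14 vCPU)
vm3 (23 vCPU) → host 2 (remaining 41 vCPU)
vm4 (27 vCPU) → host 2 (remaining 14 vCPU)
vm5 (24 vCPU) → host 3 (remaining 40 vCPU)
vm6 (23 vCPU) → host 3 (remaining 17 vCPU)
vm7 (25 vCPU) → host 4 (remaining 39 vCPU)
vm8 (26 vCPU) → host 4 (remaining 13 vCPU)
vm9 (25 vCPU) → host 5 (remaining 39 vCPU)
vm10 (22 vCPU) → host 5 (remaining 17 vCPU)
vm11 (25 vCPU) → host 6 (remaining 39 vCPU)
vm12 (26 vCPU) → host 6 (remaining 13 vCPU)
vm13 (26 vCPU) → host 7 (remaining 38 vCPU)
vm14 (27 vCPU) → host 7 (remaining 11 vCPU)
vm15 (26 vCPU) → host 8 (remaining 38 vCPU)
vm16 (22 vCPU) → host 8 (remaining 16 vCPU)
vm17 (24 vCPU) → host 9 (remaining 40 vCPU)

9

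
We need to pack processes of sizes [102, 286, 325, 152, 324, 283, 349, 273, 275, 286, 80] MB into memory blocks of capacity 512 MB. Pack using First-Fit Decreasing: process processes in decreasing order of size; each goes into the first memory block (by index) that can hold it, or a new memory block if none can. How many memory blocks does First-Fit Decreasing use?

8

Sorted descending: 349, 325, 324, 286, 286, 283, 275, 273, 152, 102, 80.
memory block 1: place 349 MB, 163 MB left
memory block 2: place 325 MB, 187 MB left
memory block 3: place 324 MB, 188 MB left
memory block 4: place 286 MB, 226 MB left
memory block 5: place 286 MB, 226 MB left
memory block 6: place 283 MB, 229 MB left
memory block 7: place 275 MB, 237 MB left
memory block 8: place 273 MB, 239 MB left
memory block 1: place 152 MB, 11 MB left
memory block 2: place 102 MB, 85 MB left
memory block 2: place 80 MB, 5 MB left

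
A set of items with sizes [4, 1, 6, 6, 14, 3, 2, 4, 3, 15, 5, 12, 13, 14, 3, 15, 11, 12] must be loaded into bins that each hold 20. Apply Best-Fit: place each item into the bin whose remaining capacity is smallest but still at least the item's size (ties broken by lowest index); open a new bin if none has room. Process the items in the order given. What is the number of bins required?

9 bins

Put 4 in bin 1; 16 remain.
Put 1 in bin 1; 15 remain.
Put 6 in bin 1; 9 remain.
Put 6 in bin 1; 3 remain.
Put 14 in bin 2; 6 remain.
Put 3 in bin 1; 0 remain.
Put 2 in bin 2; 4 remain.
Put 4 in bin 2; 0 remain.
Put 3 in bin 3; 17 remain.
Put 15 in bin 3; 2 remain.
Put 5 in bin 4; 15 remain.
Put 12 in bin 4; 3 remain.
Put 13 in bin 5; 7 remain.
Put 14 in bin 6; 6 remain.
Put 3 in bin 4; 0 remain.
Put 15 in bin 7; 5 remain.
Put 11 in bin 8; 9 remain.
Put 12 in bin 9; 8 remain.
Final bins: [4,1,6,6,3] [14,2,4] [3,15] [5,12,3] [13] [14] [15] [11] [12].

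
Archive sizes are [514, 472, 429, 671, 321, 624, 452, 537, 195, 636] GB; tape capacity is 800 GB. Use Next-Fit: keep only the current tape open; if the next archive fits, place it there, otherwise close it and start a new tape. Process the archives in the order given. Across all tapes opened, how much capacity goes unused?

514 GB → tape 1 (remaining 286 GB)
472 GB → tape 2 (remaining 328 GB)
429 GB → tape 3 (remaining 371 GB)
671 GB → tape 4 (remaining 129 GB)
321 GB → tape 5 (remaining 479 GB)
624 GB → tape 6 (remaining 176 GB)
452 GB → tape 7 (remaining 348 GB)
537 GB → tape 8 (remaining 263 GB)
195 GB → tape 8 (remaining 68 GB)
636 GB → tape 9 (remaining 164 GB)
9 tapes × 800 GB = 7200 GB; used 4851 GB; unused 2349 GB.

2349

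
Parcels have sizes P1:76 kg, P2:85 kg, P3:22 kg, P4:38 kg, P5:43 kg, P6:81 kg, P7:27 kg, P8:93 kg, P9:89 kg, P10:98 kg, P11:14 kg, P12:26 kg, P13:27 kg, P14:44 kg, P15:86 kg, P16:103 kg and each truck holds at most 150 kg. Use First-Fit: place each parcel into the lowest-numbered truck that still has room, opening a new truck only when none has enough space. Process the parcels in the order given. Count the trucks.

truck 1: place P1 (76 kg), 74 kg left
truck 2: place P2 (85 kg), 65 kg left
truck 1: place P3 (22 kg), 52 kg left
truck 1: place P4 (38 kg), 14 kg left
truck 2: place P5 (43 kg), 22 kg left
truck 3: place P6 (81 kg), 69 kg left
truck 3: place P7 (27 kg), 42 kg left
truck 4: place P8 (93 kg), 57 kg left
truck 5: place P9 (89 kg), 61 kg left
truck 6: place P10 (98 kg), 52 kg left
truck 1: place P11 (14 kg), 0 kg left
truck 3: place P12 (26 kg), 16 kg left
truck 4: place P13 (27 kg), 30 kg left
truck 5: place P14 (44 kg), 17 kg left
truck 7: place P15 (86 kg), 64 kg left
truck 8: place P16 (103 kg), 47 kg left
Final trucks: [76,22,38,14] [85,43] [81,27,26] [93,27] [89,44] [98] [86] [103].

8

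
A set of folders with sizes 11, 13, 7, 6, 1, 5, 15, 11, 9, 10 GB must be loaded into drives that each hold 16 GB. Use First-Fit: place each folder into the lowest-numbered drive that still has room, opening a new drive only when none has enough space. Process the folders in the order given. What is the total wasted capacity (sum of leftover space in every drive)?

24

11 GB → drive 1 (remaining 5 GB)
13 GB → drive 2 (remaining 3 GB)
7 GB → drive 3 (remaining 9 GB)
6 GB → drive 3 (remaining 3 GB)
1 GB → drive 1 (remaining 4 GB)
5 GB → drive 4 (remaining 11 GB)
15 GB → drive 5 (remaining 1 GB)
11 GB → drive 4 (remaining 0 GB)
9 GB → drive 6 (remaining 7 GB)
10 GB → drive 7 (remaining 6 GB)
7 drives × 16 GB = 112 GB; used 88 GB; unused 24 GB.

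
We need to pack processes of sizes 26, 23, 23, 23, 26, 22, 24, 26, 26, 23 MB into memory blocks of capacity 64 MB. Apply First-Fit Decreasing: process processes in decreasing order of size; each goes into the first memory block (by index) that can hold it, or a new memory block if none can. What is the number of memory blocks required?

Sorted descending: 26, 26, 26, 26, 24, 23, 23, 23, 23, 22.
memory block 1: place 26 MB, 38 MB left
memory block 1: place 26 MB, 12 MB left
memory block 2: place 26 MB, 38 MB left
memory block 2: place 26 MB, 12 MB left
memory block 3: place 24 MB, 40 MB left
memory block 3: place 23 MB, 17 MB left
memory block 4: place 23 MB, 41 MB left
memory block 4: place 23 MB, 18 MB left
memory block 5: place 23 MB, 41 MB left
memory block 5: place 22 MB, 19 MB left
Final memory blocks: [26,26] [26,26] [24,23] [23,23] [23,22].

5 memory blocks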